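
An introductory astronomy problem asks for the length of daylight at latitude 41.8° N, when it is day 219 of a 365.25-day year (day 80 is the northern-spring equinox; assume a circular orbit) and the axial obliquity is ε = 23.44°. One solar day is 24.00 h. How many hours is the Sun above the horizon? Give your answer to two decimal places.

13.95 h

Solar longitude: λ_s = 360° × (219 − 80)/365.25 = 137.002°.
sin δ = sin 23.44° × sin 137.002° = 0.27128, so δ = +15.740°.
cos H₀ = −tan φ · tan δ = −tan(+41.8°) × tan(+15.740°) = -0.2520, so H₀ = 1.8255 rad = 104.60°.
Daylight = 2H₀/(2π) × 24.00 h = (1.8255/π) × 24.00 = 13.95 h.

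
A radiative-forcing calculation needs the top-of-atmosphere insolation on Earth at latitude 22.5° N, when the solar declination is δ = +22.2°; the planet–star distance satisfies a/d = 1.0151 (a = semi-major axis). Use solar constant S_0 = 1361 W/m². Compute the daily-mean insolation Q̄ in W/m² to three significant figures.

cos h₀ = −tan(+22.5°) tan(+22.200°) = -0.1690, h₀ = 1.7406 rad.
Bracket: h₀ sin ϕ sin δ + cos ϕ cos δ sin h₀ = 1.7406×0.38268×0.37784 + 0.92388×0.92587×0.98561 = 0.251677 + 0.843084 = 1.094761.
Inverse-square distance factor (a/d)² = 1.0151² = 1.030428.
Q̄ = (S_0/π) × 1.030428 × [bracket] = (1361/π) × 1.030428 × 1.094761 = 488.7 W/m².

Q̄ ≈ 489 W/m²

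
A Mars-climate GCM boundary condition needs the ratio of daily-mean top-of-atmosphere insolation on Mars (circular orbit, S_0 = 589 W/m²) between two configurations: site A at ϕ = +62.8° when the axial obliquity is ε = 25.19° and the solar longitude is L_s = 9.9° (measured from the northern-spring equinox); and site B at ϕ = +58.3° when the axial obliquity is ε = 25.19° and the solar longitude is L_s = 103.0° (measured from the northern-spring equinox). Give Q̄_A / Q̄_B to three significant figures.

— Configuration A (ϕ=+62.8°):
Solar declination: sin δ = sin ε · sin L_s = sin 25.19° × sin 9.9° = 0.07318, so δ = +4.196°.
cos h₀ = −tan(+62.8°) tan(+4.196°) = -0.1428, h₀ = 1.7141 rad.
Bracket: h₀ sin ϕ sin δ + cos ϕ cos δ sin h₀ = 1.7141×0.88942×0.07318 + 0.45710×0.99732×0.98976 = 0.111567 + 0.451207 = 0.562774.
Q̄ = (S_0/π) × [bracket] = (589/π) × 0.562774 = 105.51 W/m².
— Configuration B (ϕ=+58.3°):
Solar declination: sin δ = sin ε · sin L_s = sin 25.19° × sin 103.0° = 0.41471, so δ = +24.501°.
cos h₀ = −tan(+58.3°) tan(+24.501°) = -0.7379, h₀ = 2.4008 rad.
Bracket: h₀ sin ϕ sin δ + cos ϕ cos δ sin h₀ = 2.4008×0.85081×0.41471 + 0.52547×0.90995×0.67488 = 0.847097 + 0.322695 = 1.169792.
Q̄ = (S_0/π) × [bracket] = (589/π) × 1.169792 = 219.32 W/m².
Ratio Q̄_A / Q̄_B = 105.51 / 219.32 = 0.4811.

Q̄_A / Q̄_B ≈ 0.481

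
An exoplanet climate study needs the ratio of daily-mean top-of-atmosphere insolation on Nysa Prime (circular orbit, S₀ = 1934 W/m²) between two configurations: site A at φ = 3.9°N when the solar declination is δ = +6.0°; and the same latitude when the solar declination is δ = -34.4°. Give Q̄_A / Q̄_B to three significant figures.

Q̄_A / Q̄_B ≈ 1.31

— Configuration A (φ=+3.9°):
cos H₀ = −tan(+3.9°) tan(+6.000°) = -0.0072, H₀ = 1.5780 rad.
Bracket: H₀ sin φ sin δ + cos φ cos δ sin H₀ = 1.5780×0.06802×0.10453 + 0.99768×0.99452×0.99997 = 0.011220 + 0.992183 = 1.003403.
Q̄ = (S₀/π) × [bracket] = (1934/π) × 1.003403 = 617.71 W/m².
— Configuration B (φ=+3.9°):
cos H₀ = −tan(+3.9°) tan(-34.400°) = 0.0467, H₀ = 1.5241 rad.
Bracket: H₀ sin φ sin δ + cos φ cos δ sin H₀ = 1.5241×0.06802×-0.56497 + 0.99768×0.82511×0.99891 = -0.058570 + 0.822298 = 0.763728.
Q̄ = (S₀/π) × [bracket] = (1934/π) × 0.763728 = 470.16 W/m².
Ratio Q̄_A / Q̄_B = 617.71 / 470.16 = 1.314.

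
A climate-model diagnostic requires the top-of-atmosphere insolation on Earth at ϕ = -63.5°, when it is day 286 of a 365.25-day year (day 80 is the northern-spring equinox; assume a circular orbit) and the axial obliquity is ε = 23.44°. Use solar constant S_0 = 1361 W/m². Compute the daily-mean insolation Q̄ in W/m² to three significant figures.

Q̄ ≈ 295 W/m²

Solar longitude: L_s = 360° × (286 − 80)/365.25 = 203.039°.
sin δ = sin 23.44° × sin 203.039° = -0.15568, so δ = -8.956°.
cos h₀ = −tan(-63.5°) tan(-8.956°) = -0.3161, h₀ = 1.8924 rad.
Bracket: h₀ sin ϕ sin δ + cos ϕ cos δ sin h₀ = 1.8924×-0.89493×-0.15568 + 0.44620×0.98781×0.94873 = 0.263654 + 0.418163 = 0.681817.
Q̄ = (S_0/π) × [bracket] = (1361/π) × 0.681817 = 295.4 W/m².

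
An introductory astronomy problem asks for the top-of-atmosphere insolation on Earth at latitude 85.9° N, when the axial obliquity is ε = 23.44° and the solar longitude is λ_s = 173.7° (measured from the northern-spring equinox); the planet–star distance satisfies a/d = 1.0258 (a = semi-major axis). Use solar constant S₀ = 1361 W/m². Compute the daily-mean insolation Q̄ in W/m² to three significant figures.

Q̄ ≈ 70.0 W/m²

Solar declination: sin δ = sin ε · sin λ_s = sin 23.44° × sin 173.7° = 0.04365, so δ = +2.502°.
cos H₀ = −tan(+85.9°) tan(+2.502°) = -0.6095, H₀ = 2.2263 rad.
Bracket: H₀ sin φ sin δ + cos φ cos δ sin H₀ = 2.2263×0.99744×0.04365 + 0.07150×0.99905×0.79275 = 0.096929 + 0.056628 = 0.153557.
Inverse-square distance factor (a/d)² = 1.0258² = 1.052266.
Q̄ = (S₀/π) × 1.052266 × [bracket] = (1361/π) × 1.052266 × 0.153557 = 70.00 W/m².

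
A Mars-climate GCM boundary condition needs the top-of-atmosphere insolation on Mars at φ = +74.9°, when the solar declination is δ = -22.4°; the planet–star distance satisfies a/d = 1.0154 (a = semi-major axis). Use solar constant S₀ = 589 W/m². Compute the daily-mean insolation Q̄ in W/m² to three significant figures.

Q̄ ≈ 0.00 W/m²

cos H₀ = −tan(+74.9°) tan(-22.400°) = 1.5276 ≥ 1 ⇒ polar night, H₀ = 0 and Q̄ = 0.
Inverse-square distance factor (a/d)² = 1.0154² = 1.031037.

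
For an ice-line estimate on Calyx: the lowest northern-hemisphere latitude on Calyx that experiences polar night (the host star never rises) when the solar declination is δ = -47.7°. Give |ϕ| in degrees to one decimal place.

|ϕ| = 42.3°

Polar night requires cos h₀ = −tan ϕ tan δ ≥ 1, i.e. tan ϕ tan δ ≤ −1.
The boundary is |tan ϕ| · |tan δ| = 1, so |ϕ| = 90° − |δ| = 90° − 47.7° = 42.3° in the northern hemisphere.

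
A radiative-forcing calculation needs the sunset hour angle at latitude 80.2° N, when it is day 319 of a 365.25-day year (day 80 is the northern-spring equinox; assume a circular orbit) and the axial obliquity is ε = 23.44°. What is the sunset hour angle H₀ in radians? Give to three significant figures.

Solar longitude: λ_s = 360° × (319 − 80)/365.25 = 235.565°.
sin δ = sin 23.44° × sin 235.565° = -0.32808, so δ = -19.152°.
cos H₀ = −tan φ · tan δ = 2.0107 ≥ 1, so the Sun never rises (polar night) and H₀ = 0.

H₀ = 0.00 rad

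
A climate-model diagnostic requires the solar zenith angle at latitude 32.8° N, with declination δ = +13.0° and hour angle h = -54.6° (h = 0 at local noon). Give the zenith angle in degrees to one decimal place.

cos θ_z = sin φ sin δ + cos φ cos δ cos h = 0.121858 + 0.474445 = 0.596303.
θ_z = arccos(0.596303) = 53.4°.

θ_z = 53.4°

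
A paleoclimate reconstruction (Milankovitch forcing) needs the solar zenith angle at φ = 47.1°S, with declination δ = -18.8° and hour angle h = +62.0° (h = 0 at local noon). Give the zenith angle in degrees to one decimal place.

θ_z = 57.4°

cos θ_z = sin φ sin δ + cos φ cos δ cos h = 0.236073 + 0.302529 = 0.538602.
θ_z = arccos(0.538602) = 57.4°.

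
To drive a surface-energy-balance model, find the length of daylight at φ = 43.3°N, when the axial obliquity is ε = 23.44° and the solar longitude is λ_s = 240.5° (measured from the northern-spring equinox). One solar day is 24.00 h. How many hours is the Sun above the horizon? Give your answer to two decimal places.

Solar declination: sin δ = sin ε · sin λ_s = sin 23.44° × sin 240.5° = -0.34622, so δ = -20.256°.
cos H₀ = −tan φ · tan δ = −tan(+43.3°) × tan(-20.256°) = 0.3478, so H₀ = 1.2156 rad = 69.65°.
Daylight = 2H₀/(2π) × 24.00 h = (1.2156/π) × 24.00 = 9.29 h.

9.29 h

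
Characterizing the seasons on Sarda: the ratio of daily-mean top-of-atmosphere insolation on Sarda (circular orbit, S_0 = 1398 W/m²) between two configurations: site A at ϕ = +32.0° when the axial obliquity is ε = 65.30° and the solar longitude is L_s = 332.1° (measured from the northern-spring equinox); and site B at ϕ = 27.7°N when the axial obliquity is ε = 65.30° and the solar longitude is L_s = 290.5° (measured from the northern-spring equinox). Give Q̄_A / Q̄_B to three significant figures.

Q̄_A / Q̄_B ≈ 17.5

— Configuration A (ϕ=+32.0°):
Solar declination: sin δ = sin ε · sin L_s = sin 65.30° × sin 332.1° = -0.42512, so δ = -25.158°.
cos h₀ = −tan(+32.0°) tan(-25.158°) = 0.2935, h₀ = 1.2729 rad.
Bracket: h₀ sin ϕ sin δ + cos ϕ cos δ sin h₀ = 1.2729×0.52992×-0.42512 + 0.84805×0.90514×0.95596 = -0.286758 + 0.733799 = 0.447041.
Q̄ = (S_0/π) × [bracket] = (1398/π) × 0.447041 = 198.93 W/m².
— Configuration B (ϕ=+27.7°):
Solar declination: sin δ = sin ε · sin L_s = sin 65.30° × sin 290.5° = -0.85097, so δ = -58.318°.
cos h₀ = −tan(+27.7°) tan(-58.318°) = 0.8507, h₀ = 0.5536 rad.
Bracket: h₀ sin ϕ sin δ + cos ϕ cos δ sin h₀ = 0.5536×0.46484×-0.85097 + 0.88539×0.52521×0.52572 = -0.218985 + 0.244468 = 0.025483.
Q̄ = (S_0/π) × [bracket] = (1398/π) × 0.025483 = 11.340 W/m².
Ratio Q̄_A / Q̄_B = 198.93 / 11.340 = 17.54.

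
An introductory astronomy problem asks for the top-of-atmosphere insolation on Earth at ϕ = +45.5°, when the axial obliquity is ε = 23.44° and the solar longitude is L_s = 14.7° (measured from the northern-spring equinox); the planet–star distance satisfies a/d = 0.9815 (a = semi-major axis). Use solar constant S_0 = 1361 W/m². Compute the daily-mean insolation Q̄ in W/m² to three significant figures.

Q̄ ≈ 340 W/m²

Solar declination: sin δ = sin ε · sin L_s = sin 23.44° × sin 14.7° = 0.10094, so δ = +5.793°.
cos h₀ = −tan(+45.5°) tan(+5.793°) = -0.1032, h₀ = 1.6742 rad.
Bracket: h₀ sin ϕ sin δ + cos ϕ cos δ sin h₀ = 1.6742×0.71325×0.10094 + 0.70091×0.99489×0.99466 = 0.120535 + 0.693605 = 0.814140.
Inverse-square distance factor (a/d)² = 0.9815² = 0.963342.
Q̄ = (S_0/π) × 0.963342 × [bracket] = (1361/π) × 0.963342 × 0.814140 = 339.8 W/m².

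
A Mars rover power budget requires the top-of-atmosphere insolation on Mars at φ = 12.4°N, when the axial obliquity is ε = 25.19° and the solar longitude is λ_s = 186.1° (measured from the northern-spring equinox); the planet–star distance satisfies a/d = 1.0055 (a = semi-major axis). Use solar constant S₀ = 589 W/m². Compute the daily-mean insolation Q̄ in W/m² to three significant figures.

Q̄ ≈ 182 W/m²

Solar declination: sin δ = sin ε · sin λ_s = sin 25.19° × sin 186.1° = -0.04523, so δ = -2.592°.
cos H₀ = −tan(+12.4°) tan(-2.592°) = 0.0100, H₀ = 1.5608 rad.
Bracket: H₀ sin φ sin δ + cos φ cos δ sin H₀ = 1.5608×0.21474×-0.04523 + 0.97667×0.99898×0.99995 = -0.015160 + 0.975625 = 0.960465.
Inverse-square distance factor (a/d)² = 1.0055² = 1.011030.
Q̄ = (S₀/π) × 1.011030 × [bracket] = (589/π) × 1.011030 × 0.960465 = 182.1 W/m².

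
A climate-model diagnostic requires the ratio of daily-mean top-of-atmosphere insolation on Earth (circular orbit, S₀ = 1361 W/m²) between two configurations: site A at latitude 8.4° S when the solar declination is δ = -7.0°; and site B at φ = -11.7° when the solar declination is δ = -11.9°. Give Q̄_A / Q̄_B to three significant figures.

Q̄_A / Q̄_B ≈ 0.986

— Configuration A (φ=-8.4°):
cos H₀ = −tan(-8.4°) tan(-7.000°) = -0.0181, H₀ = 1.5889 rad.
Bracket: H₀ sin φ sin δ + cos φ cos δ sin H₀ = 1.5889×-0.14608×-0.12187 + 0.98927×0.99255×0.99984 = 0.028287 + 0.981743 = 1.010030.
Q̄ = (S₀/π) × [bracket] = (1361/π) × 1.010030 = 437.56 W/m².
— Configuration B (φ=-11.7°):
cos H₀ = −tan(-11.7°) tan(-11.900°) = -0.0436, H₀ = 1.6145 rad.
Bracket: H₀ sin φ sin δ + cos φ cos δ sin H₀ = 1.6145×-0.20279×-0.20620 + 0.97922×0.97851×0.99905 = 0.067511 + 0.957266 = 1.024777.
Q̄ = (S₀/π) × [bracket] = (1361/π) × 1.024777 = 443.95 W/m².
Ratio Q̄_A / Q̄_B = 437.56 / 443.95 = 0.9856.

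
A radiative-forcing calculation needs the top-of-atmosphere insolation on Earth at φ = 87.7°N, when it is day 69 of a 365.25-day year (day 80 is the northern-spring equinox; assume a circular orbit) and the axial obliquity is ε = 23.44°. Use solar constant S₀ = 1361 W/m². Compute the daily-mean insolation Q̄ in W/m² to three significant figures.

Solar longitude: λ_s = 360° × (69 − 80)/365.25 = -10.842°, i.e. -10.842° + 360° = 349.158°.
sin δ = sin 23.44° × sin 349.158° = -0.07482, so δ = -4.291°.
cos H₀ = −tan(+87.7°) tan(-4.291°) = 1.8682 ≥ 1 ⇒ polar night, H₀ = 0 and Q̄ = 0.

Q̄ ≈ 0.00 W/m²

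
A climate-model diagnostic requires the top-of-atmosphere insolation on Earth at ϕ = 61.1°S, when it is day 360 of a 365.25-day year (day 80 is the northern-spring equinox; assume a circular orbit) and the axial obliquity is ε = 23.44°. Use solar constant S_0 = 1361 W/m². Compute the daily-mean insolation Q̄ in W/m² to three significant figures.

Solar longitude: L_s = 360° × (360 − 80)/365.25 = 275.975°.
sin δ = sin 23.44° × sin 275.975° = -0.39563, so δ = -23.305°.
cos h₀ = −tan(-61.1°) tan(-23.305°) = -0.7803, h₀ = 2.4660 rad.
Bracket: h₀ sin ϕ sin δ + cos ϕ cos δ sin h₀ = 2.4660×-0.87546×-0.39563 + 0.48328×0.91841×0.62535 = 0.854119 + 0.277561 = 1.131680.
Q̄ = (S_0/π) × [bracket] = (1361/π) × 1.131680 = 490.3 W/m².

Q̄ ≈ 490 W/m²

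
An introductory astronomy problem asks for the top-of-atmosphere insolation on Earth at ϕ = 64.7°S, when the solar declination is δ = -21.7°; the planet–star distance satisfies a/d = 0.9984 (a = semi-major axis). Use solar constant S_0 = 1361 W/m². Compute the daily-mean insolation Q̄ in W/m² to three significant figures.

Q̄ ≈ 464 W/m²

cos h₀ = −tan(-64.7°) tan(-21.700°) = -0.8419, h₀ = 2.5715 rad.
Bracket: h₀ sin ϕ sin δ + cos ϕ cos δ sin h₀ = 2.5715×-0.90408×-0.36975 + 0.42736×0.92913×0.53969 = 0.859610 + 0.214296 = 1.073906.
Inverse-square distance factor (a/d)² = 0.9984² = 0.996803.
Q̄ = (S_0/π) × 0.996803 × [bracket] = (1361/π) × 0.996803 × 1.073906 = 463.7 W/m².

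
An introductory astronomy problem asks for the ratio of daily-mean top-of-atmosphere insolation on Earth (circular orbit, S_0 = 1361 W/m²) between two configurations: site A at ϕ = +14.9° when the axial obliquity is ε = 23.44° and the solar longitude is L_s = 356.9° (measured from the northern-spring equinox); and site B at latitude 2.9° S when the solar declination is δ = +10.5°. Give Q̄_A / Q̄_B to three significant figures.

— Configuration A (ϕ=+14.9°):
Solar declination: sin δ = sin ε · sin L_s = sin 23.44° × sin 356.9° = -0.02151, so δ = -1.233°.
cos h₀ = −tan(+14.9°) tan(-1.233°) = 0.0057, h₀ = 1.5651 rad.
Bracket: h₀ sin ϕ sin δ + cos ϕ cos δ sin h₀ = 1.5651×0.25713×-0.02151 + 0.96638×0.99977×0.99998 = -0.008656 + 0.966138 = 0.957482.
Q̄ = (S_0/π) × [bracket] = (1361/π) × 0.957482 = 414.80 W/m².
— Configuration B (ϕ=-2.9°):
cos h₀ = −tan(-2.9°) tan(+10.500°) = 0.0094, h₀ = 1.5614 rad.
Bracket: h₀ sin ϕ sin δ + cos ϕ cos δ sin h₀ = 1.5614×-0.05059×0.18224 + 0.99872×0.98325×0.99996 = -0.014395 + 0.981952 = 0.967557.
Q̄ = (S_0/π) × [bracket] = (1361/π) × 0.967557 = 419.16 W/m².
Ratio Q̄_A / Q̄_B = 414.80 / 419.16 = 0.9896.

Q̄_A / Q̄_B ≈ 0.990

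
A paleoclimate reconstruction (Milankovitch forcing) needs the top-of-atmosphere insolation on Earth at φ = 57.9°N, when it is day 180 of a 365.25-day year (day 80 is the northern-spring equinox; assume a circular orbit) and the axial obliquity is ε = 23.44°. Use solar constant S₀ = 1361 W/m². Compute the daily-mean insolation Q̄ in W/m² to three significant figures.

Q̄ ≈ 490 W/m²

Solar longitude: λ_s = 360° × (180 − 80)/365.25 = 98.563°.
sin δ = sin 23.44° × sin 98.563° = 0.39335, so δ = +23.163°.
cos H₀ = −tan(+57.9°) tan(+23.163°) = -0.6820, H₀ = 2.3213 rad.
Bracket: H₀ sin φ sin δ + cos φ cos δ sin H₀ = 2.3213×0.84712×0.39335 + 0.53140×0.91939×0.73131 = 0.773491 + 0.357292 = 1.130783.
Q̄ = (S₀/π) × [bracket] = (1361/π) × 1.130783 = 489.9 W/m².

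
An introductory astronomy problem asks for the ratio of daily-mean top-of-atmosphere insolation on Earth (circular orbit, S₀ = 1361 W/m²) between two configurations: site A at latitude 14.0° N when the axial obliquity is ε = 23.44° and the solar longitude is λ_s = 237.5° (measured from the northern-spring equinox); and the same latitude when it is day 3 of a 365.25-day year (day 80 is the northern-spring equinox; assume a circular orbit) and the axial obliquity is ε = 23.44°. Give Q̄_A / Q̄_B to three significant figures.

— Configuration A (φ=+14.0°):
Solar declination: sin δ = sin ε · sin λ_s = sin 23.44° × sin 237.5° = -0.33549, so δ = -19.602°.
cos H₀ = −tan(+14.0°) tan(-19.602°) = 0.0888, H₀ = 1.4819 rad.
Bracket: H₀ sin φ sin δ + cos φ cos δ sin H₀ = 1.4819×0.24192×-0.33549 + 0.97030×0.94204×0.99605 = -0.120274 + 0.910451 = 0.790177.
Q̄ = (S₀/π) × [bracket] = (1361/π) × 0.790177 = 342.32 W/m².
— Configuration B (φ=+14.0°):
Solar longitude: λ_s = 360° × (3 − 80)/365.25 = -75.893°, i.e. -75.893° + 360° = 284.107°.
sin δ = sin 23.44° × sin 284.107° = -0.38579, so δ = -22.693°.
cos H₀ = −tan(+14.0°) tan(-22.693°) = 0.1043, H₀ = 1.4663 rad.
Bracket: H₀ sin φ sin δ + cos φ cos δ sin H₀ = 1.4663×0.24192×-0.38579 + 0.97030×0.92259×0.99455 = -0.136850 + 0.890310 = 0.753460.
Q̄ = (S₀/π) × [bracket] = (1361/π) × 0.753460 = 326.41 W/m².
Ratio Q̄_A / Q̄_B = 342.32 / 326.41 = 1.049.

Q̄_A / Q̄_B ≈ 1.05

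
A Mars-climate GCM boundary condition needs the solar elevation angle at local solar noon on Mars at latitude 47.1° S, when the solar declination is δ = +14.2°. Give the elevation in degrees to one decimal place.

28.7°

At local noon the hour angle is zero, so the zenith angle equals |ϕ − δ| = |-47.1° − (+14.200°)| = 61.300°.
Elevation = 90° − 61.300° = 28.7°.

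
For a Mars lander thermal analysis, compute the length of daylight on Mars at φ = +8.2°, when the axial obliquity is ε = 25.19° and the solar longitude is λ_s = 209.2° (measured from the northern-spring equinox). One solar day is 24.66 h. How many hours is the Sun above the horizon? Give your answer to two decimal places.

Solar declination: sin δ = sin ε · sin λ_s = sin 25.19° × sin 209.2° = -0.20764, so δ = -11.984°.
cos H₀ = −tan φ · tan δ = −tan(+8.2°) × tan(-11.984°) = 0.0306, so H₀ = 1.5402 rad = 88.25°.
Daylight = 2H₀/(2π) × 24.66 h = (1.5402/π) × 24.66 = 12.09 h.

12.09 h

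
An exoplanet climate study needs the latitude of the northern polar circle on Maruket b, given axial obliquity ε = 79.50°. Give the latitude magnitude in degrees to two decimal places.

The polar circle is the lowest latitude that experiences at least one full rotation of continuous daylight at the northern-summer solstice; it lies at |φ| = 90° − ε = 90° − 79.50° = 10.50°.

10.50°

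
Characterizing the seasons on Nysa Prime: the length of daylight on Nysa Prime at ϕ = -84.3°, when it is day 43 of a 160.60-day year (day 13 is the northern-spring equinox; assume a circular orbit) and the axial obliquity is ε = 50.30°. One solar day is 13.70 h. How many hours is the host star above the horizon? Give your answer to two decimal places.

Solar longitude: L_s = 360° × (43 − 13)/160.60 = 67.248°.
sin δ = sin 50.30° × sin 67.248° = 0.70953, so δ = +45.197°.
cos h₀ = −tan ϕ · tan δ = 10.0877 ≥ 1, so the host star never rises (polar night) and h₀ = 0.
Daylight = 2h₀/(2π) × 13.70 h = (0.0000/π) × 13.70 = 0.00 h.

0.00 h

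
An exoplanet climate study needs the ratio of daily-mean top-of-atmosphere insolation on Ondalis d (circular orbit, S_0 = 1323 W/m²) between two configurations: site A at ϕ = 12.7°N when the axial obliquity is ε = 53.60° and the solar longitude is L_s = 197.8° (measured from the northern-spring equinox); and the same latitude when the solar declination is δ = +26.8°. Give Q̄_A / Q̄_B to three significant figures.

— Configuration A (ϕ=+12.7°):
Solar declination: sin δ = sin ε · sin L_s = sin 53.60° × sin 197.8° = -0.24605, so δ = -14.244°.
cos h₀ = −tan(+12.7°) tan(-14.244°) = 0.0572, h₀ = 1.5136 rad.
Bracket: h₀ sin ϕ sin δ + cos ϕ cos δ sin h₀ = 1.5136×0.21985×-0.24605 + 0.97553×0.96926×0.99836 = -0.081877 + 0.943992 = 0.862115.
Q̄ = (S_0/π) × [bracket] = (1323/π) × 0.862115 = 363.06 W/m².
— Configuration B (ϕ=+12.7°):
cos h₀ = −tan(+12.7°) tan(+26.800°) = -0.1138, h₀ = 1.6849 rad.
Bracket: h₀ sin ϕ sin δ + cos ϕ cos δ sin h₀ = 1.6849×0.21985×0.45088 + 0.97553×0.89259×0.99350 = 0.167017 + 0.865088 = 1.032105.
Q̄ = (S_0/π) × [bracket] = (1323/π) × 1.032105 = 434.64 W/m².
Ratio Q̄_A / Q̄_B = 363.06 / 434.64 = 0.8353.

Q̄_A / Q̄_B ≈ 0.835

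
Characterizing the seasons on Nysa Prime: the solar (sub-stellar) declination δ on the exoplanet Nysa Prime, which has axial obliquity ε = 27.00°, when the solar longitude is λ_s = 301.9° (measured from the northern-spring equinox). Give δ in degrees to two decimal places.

sin δ = sin ε · sin λ_s = sin 27.00° × sin 301.9° = -0.385425.
δ = arcsin(-0.385425) = -22.67°.

δ = -22.67°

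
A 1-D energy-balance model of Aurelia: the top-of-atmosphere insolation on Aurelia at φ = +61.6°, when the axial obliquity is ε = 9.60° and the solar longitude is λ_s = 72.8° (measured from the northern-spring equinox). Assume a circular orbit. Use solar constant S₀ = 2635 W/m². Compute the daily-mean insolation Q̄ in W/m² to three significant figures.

Solar declination: sin δ = sin ε · sin λ_s = sin 9.60° × sin 72.8° = 0.15931, so δ = +9.167°.
cos H₀ = −tan(+61.6°) tan(+9.167°) = -0.2985, H₀ = 1.8739 rad.
Bracket: H₀ sin φ sin δ + cos φ cos δ sin H₀ = 1.8739×0.87965×0.15931 + 0.47562×0.98723×0.95443 = 0.262603 + 0.448149 = 0.710752.
Q̄ = (S₀/π) × [bracket] = (2635/π) × 0.710752 = 596.1 W/m².

Q̄ ≈ 596 W/m²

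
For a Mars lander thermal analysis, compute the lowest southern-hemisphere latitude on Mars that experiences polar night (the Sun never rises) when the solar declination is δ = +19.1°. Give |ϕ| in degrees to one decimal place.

|ϕ| = 70.9°

Polar night requires cos h₀ = −tan ϕ tan δ ≥ 1, i.e. tan ϕ tan δ ≤ −1.
The boundary is |tan ϕ| · |tan δ| = 1, so |ϕ| = 90° − |δ| = 90° − 19.1° = 70.9° in the southern hemisphere.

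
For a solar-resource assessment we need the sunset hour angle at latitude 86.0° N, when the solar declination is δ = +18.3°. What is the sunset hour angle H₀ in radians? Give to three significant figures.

Sunrise equation: cos H₀ = −tan φ · tan δ = -4.7295 ≤ −1, so the Sun never sets (polar day) and H₀ = π.

H₀ = 3.14 rad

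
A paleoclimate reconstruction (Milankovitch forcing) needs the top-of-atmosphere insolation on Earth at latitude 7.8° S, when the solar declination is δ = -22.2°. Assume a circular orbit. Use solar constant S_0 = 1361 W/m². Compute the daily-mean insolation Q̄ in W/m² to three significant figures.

Q̄ ≈ 433 W/m²

cos h₀ = −tan(-7.8°) tan(-22.200°) = -0.0559, h₀ = 1.6267 rad.
Bracket: h₀ sin ϕ sin δ + cos ϕ cos δ sin h₀ = 1.6267×-0.13572×-0.37784 + 0.99075×0.92587×0.99844 = 0.083418 + 0.915875 = 0.999293.
Q̄ = (S_0/π) × [bracket] = (1361/π) × 0.999293 = 432.9 W/m².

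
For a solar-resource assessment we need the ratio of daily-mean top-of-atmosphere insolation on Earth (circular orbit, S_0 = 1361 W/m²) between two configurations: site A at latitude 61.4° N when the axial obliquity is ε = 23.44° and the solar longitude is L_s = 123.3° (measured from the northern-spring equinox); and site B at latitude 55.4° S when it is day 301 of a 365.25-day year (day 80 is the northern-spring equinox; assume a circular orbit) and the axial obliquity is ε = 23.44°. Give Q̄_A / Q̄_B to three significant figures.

— Configuration A (ϕ=+61.4°):
Solar declination: sin δ = sin ε · sin L_s = sin 23.44° × sin 123.3° = 0.33247, so δ = +19.419°.
cos h₀ = −tan(+61.4°) tan(+19.419°) = -0.6466, h₀ = 2.2739 rad.
Bracket: h₀ sin ϕ sin δ + cos ϕ cos δ sin h₀ = 2.2739×0.87798×0.33247 + 0.47869×0.94311×0.76284 = 0.663756 + 0.344390 = 1.008146.
Q̄ = (S_0/π) × [bracket] = (1361/π) × 1.008146 = 436.75 W/m².
— Configuration B (ϕ=-55.4°):
Solar longitude: L_s = 360° × (301 − 80)/365.25 = 217.823°.
sin δ = sin 23.44° × sin 217.823° = -0.24394, so δ = -14.119°.
cos h₀ = −tan(-55.4°) tan(-14.119°) = -0.3646, h₀ = 1.9440 rad.
Bracket: h₀ sin ϕ sin δ + cos ϕ cos δ sin h₀ = 1.9440×-0.82314×-0.24394 + 0.56784×0.96979×0.93116 = 0.390349 + 0.512776 = 0.903125.
Q̄ = (S_0/π) × [bracket] = (1361/π) × 0.903125 = 391.25 W/m².
Ratio Q̄_A / Q̄_B = 436.75 / 391.25 = 1.116.

Q̄_A / Q̄_B ≈ 1.12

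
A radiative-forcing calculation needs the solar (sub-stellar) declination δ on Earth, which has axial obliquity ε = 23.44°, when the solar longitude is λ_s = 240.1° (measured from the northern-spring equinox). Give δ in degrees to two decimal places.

sin δ = sin ε · sin λ_s = sin 23.44° × sin 240.1° = -0.344842.
δ = arcsin(-0.344842) = -20.17°.

δ = -20.17°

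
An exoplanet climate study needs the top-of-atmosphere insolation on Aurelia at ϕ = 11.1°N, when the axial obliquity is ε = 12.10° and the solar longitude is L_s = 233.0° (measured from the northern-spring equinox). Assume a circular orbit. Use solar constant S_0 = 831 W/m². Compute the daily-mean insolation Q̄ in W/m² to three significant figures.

Q̄ ≈ 243 W/m²

Solar declination: sin δ = sin ε · sin L_s = sin 12.10° × sin 233.0° = -0.16741, so δ = -9.637°.
cos h₀ = −tan(+11.1°) tan(-9.637°) = 0.0333, h₀ = 1.5375 rad.
Bracket: h₀ sin ϕ sin δ + cos ϕ cos δ sin h₀ = 1.5375×0.19252×-0.16741 + 0.98129×0.98589×0.99944 = -0.049553 + 0.966902 = 0.917349.
Q̄ = (S_0/π) × [bracket] = (831/π) × 0.917349 = 242.7 W/m².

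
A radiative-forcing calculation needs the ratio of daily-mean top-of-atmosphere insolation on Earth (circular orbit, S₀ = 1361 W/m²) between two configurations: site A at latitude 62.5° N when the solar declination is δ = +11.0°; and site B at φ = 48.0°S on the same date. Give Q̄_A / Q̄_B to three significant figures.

— Configuration A (φ=+62.5°):
cos H₀ = −tan(+62.5°) tan(+11.000°) = -0.3734, H₀ = 1.9535 rad.
Bracket: H₀ sin φ sin δ + cos φ cos δ sin H₀ = 1.9535×0.88701×0.19081 + 0.46175×0.98163×0.92767 = 0.330631 + 0.420483 = 0.751114.
Q̄ = (S₀/π) × [bracket] = (1361/π) × 0.751114 = 325.40 W/m².
— Configuration B (φ=-48.0°):
cos H₀ = −tan(-48.0°) tan(+11.000°) = 0.2159, H₀ = 1.3532 rad.
Bracket: H₀ sin φ sin δ + cos φ cos δ sin H₀ = 1.3532×-0.74314×0.19081 + 0.66913×0.98163×0.97642 = -0.191882 + 0.641350 = 0.449468.
Q̄ = (S₀/π) × [bracket] = (1361/π) × 0.449468 = 194.72 W/m².
Ratio Q̄_A / Q̄_B = 325.40 / 194.72 = 1.671.

Q̄_A / Q̄_B ≈ 1.67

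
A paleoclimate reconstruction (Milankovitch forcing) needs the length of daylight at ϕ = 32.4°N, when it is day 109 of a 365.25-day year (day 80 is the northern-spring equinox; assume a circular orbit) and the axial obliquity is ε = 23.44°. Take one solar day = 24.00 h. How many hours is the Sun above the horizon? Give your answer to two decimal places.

12.94 h

Solar longitude: L_s = 360° × (109 − 80)/365.25 = 28.583°.
sin δ = sin 23.44° × sin 28.583° = 0.19032, so δ = +10.971°.
cos h₀ = −tan ϕ · tan δ = −tan(+32.4°) × tan(+10.971°) = -0.1230, so h₀ = 1.6941 rad = 97.07°.
Daylight = 2h₀/(2π) × 24.00 h = (1.6941/π) × 24.00 = 12.94 h.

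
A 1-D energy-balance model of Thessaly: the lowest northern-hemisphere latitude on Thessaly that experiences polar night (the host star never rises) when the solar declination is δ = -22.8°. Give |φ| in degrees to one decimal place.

Polar night requires cos H₀ = −tan φ tan δ ≥ 1, i.e. tan φ tan δ ≤ −1.
The boundary is |tan φ| · |tan δ| = 1, so |φ| = 90° − |δ| = 90° − 22.8° = 67.2° in the northern hemisphere.

|φ| = 67.2°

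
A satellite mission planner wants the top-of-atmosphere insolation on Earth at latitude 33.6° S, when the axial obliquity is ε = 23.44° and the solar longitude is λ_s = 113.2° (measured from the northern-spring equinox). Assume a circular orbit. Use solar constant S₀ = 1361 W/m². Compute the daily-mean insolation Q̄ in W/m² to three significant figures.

Q̄ ≈ 210 W/m²

Solar declination: sin δ = sin ε · sin λ_s = sin 23.44° × sin 113.2° = 0.36562, so δ = +21.446°.
cos H₀ = −tan(-33.6°) tan(+21.446°) = 0.2610, H₀ = 1.3068 rad.
Bracket: H₀ sin φ sin δ + cos φ cos δ sin H₀ = 1.3068×-0.55339×0.36562 + 0.83292×0.93076×0.96534 = -0.264405 + 0.748379 = 0.483974.
Q̄ = (S₀/π) × [bracket] = (1361/π) × 0.483974 = 209.7 W/m².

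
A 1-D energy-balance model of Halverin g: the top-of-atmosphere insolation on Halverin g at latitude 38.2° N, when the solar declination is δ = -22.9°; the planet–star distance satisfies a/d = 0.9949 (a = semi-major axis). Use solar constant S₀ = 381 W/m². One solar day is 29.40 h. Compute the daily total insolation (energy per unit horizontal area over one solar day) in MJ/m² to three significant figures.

cos H₀ = −tan(+38.2°) tan(-22.900°) = 0.3324, H₀ = 1.2319 rad.
Bracket: H₀ sin φ sin δ + cos φ cos δ sin H₀ = 1.2319×0.61841×-0.38912 + 0.78586×0.92119×0.94314 = -0.296439 + 0.682764 = 0.386325.
Inverse-square distance factor (a/d)² = 0.9949² = 0.989826.
Q̄ = (S₀/π) × 0.989826 × [bracket] = (381/π) × 0.989826 × 0.386325 = 46.375 W/m².
Daily total = Q̄ × 29.40 h × 3600 s/h = 46.375 × 29.40 × 3600 / 10⁶ = 4.908 MJ/m².

4.91 MJ/m²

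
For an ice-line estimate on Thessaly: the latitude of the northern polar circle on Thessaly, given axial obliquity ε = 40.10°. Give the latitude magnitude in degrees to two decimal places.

49.90°

The polar circle is the lowest latitude that experiences at least one full rotation of continuous daylight at the northern-summer solstice; it lies at |φ| = 90° − ε = 90° − 40.10° = 49.90°.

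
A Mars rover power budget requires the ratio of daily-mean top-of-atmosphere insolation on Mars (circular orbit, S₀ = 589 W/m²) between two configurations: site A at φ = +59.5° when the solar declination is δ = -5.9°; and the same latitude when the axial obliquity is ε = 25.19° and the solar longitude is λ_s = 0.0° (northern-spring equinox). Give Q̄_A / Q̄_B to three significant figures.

Q̄_A / Q̄_B ≈ 0.736

— Configuration A (φ=+59.5°):
cos H₀ = −tan(+59.5°) tan(-5.900°) = 0.1754, H₀ = 1.3944 rad.
Bracket: H₀ sin φ sin δ + cos φ cos δ sin H₀ = 1.3944×0.86163×-0.10279 + 0.50754×0.99470×0.98449 = -0.123498 + 0.497020 = 0.373522.
Q̄ = (S₀/π) × [bracket] = (589/π) × 0.373522 = 70.030 W/m².
— Configuration B (φ=+59.5°):
Solar declination: sin δ = sin ε · sin λ_s = sin 25.19° × sin 0.0° = 0.00000, so δ = +0.000°.
cos H₀ = −tan(+59.5°) tan(+0.000°) = -0.0000, H₀ = 1.5708 rad.
Bracket: H₀ sin φ sin δ + cos φ cos δ sin H₀ = 1.5708×0.86163×0.00000 + 0.50754×1.00000×1.00000 = 0.000000 + 0.507540 = 0.507540.
Q̄ = (S₀/π) × [bracket] = (589/π) × 0.507540 = 95.156 W/m².
Ratio Q̄_A / Q̄_B = 70.030 / 95.156 = 0.7359.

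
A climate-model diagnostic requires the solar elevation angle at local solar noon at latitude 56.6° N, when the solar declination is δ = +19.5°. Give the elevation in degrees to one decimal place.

At local noon the hour angle is zero, so the zenith angle equals |ϕ − δ| = |+56.6° − (+19.500°)| = 37.100°.
Elevation = 90° − 37.100° = 52.9°.

52.9°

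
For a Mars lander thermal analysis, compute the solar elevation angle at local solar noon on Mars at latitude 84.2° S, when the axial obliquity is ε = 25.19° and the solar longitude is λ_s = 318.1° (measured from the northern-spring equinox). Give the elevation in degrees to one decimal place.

22.3°

Solar declination: sin δ = sin ε · sin λ_s = sin 25.19° × sin 318.1° = -0.28424, so δ = -16.514°.
At local noon the hour angle is zero, so the zenith angle equals |φ − δ| = |-84.2° − (-16.514°)| = 67.686°.
Elevation = 90° − 67.686° = 22.3°.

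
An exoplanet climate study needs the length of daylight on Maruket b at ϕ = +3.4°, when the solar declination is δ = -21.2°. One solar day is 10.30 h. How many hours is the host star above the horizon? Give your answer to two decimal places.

cos h₀ = −tan ϕ · tan δ = −tan(+3.4°) × tan(-21.200°) = 0.0230, so h₀ = 1.5478 rad = 88.68°.
Daylight = 2h₀/(2π) × 10.30 h = (1.5478/π) × 10.30 = 5.07 h.

5.07 h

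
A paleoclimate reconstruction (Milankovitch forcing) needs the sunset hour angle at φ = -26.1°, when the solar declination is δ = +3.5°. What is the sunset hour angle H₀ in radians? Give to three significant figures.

cos H₀ = −tan φ · tan δ = −tan(-26.1°) × tan(+3.500°) = 0.0300, so H₀ = 1.5408 rad = 88.28°.

H₀ = 1.54 rad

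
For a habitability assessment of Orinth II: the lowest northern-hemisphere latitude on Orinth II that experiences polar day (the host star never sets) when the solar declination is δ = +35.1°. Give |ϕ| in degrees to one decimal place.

Polar day requires cos h₀ = −tan ϕ tan δ ≤ −1, i.e. tan ϕ tan δ ≥ 1.
The boundary is |tan ϕ| · |tan δ| = 1, so |ϕ| = 90° − |δ| = 90° − 35.1° = 54.9° in the northern hemisphere.

|ϕ| = 54.9°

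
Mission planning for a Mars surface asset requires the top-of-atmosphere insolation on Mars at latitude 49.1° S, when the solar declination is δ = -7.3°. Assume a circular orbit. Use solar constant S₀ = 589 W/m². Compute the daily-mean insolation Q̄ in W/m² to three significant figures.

Q̄ ≈ 151 W/m²

cos H₀ = −tan(-49.1°) tan(-7.300°) = -0.1479, H₀ = 1.7192 rad.
Bracket: H₀ sin φ sin δ + cos φ cos δ sin H₀ = 1.7192×-0.75585×-0.12706 + 0.65474×0.99189×0.98900 = 0.165109 + 0.642286 = 0.807395.
Q̄ = (S₀/π) × [bracket] = (589/π) × 0.807395 = 151.4 W/m².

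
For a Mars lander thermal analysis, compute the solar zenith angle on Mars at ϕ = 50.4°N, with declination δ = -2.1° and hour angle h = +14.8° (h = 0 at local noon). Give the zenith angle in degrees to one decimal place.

cos θ_z = sin ϕ sin δ + cos ϕ cos δ cos h = -0.028234 + 0.615863 = 0.587629.
θ_z = arccos(0.587629) = 54.0°.

θ_z = 54.0°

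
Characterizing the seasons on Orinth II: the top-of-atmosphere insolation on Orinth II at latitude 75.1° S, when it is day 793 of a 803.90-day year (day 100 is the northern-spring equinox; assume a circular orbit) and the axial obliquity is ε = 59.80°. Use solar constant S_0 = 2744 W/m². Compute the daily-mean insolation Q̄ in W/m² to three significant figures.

Q̄ ≈ 1.75e+03 W/m²

Solar longitude: L_s = 360° × (793 − 100)/803.90 = 310.337°.
sin δ = sin 59.80° × sin 310.337° = -0.65879, so δ = -41.208°.
cos h₀ = −tan(-75.1°) tan(-41.208°) = -3.2910 ≤ −1 ⇒ polar day, h₀ = π.
Bracket: h₀ sin ϕ sin δ + cos ϕ cos δ sin h₀ = 3.1416×-0.96638×-0.65879 + 0.25713×0.75232×0.00000 = 2.000073 + 0.000000 = 2.000073.
Q̄ = (S_0/π) × [bracket] = (2744/π) × 2.000073 = 1747 W/m².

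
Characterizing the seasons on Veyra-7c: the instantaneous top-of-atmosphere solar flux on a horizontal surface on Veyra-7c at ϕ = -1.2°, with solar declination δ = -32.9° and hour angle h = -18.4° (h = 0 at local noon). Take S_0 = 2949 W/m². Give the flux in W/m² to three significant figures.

cos θ_z = sin ϕ sin δ + cos ϕ cos δ cos h = 0.011375 + 0.796520 = 0.807895.
Flux = S_0 · cos θ_z = 2949 × 0.807895 = 2382 W/m².

2.38e+03 W/m²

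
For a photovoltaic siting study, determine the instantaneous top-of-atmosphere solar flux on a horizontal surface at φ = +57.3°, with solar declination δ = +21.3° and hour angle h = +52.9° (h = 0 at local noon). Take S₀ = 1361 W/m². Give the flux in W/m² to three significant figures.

cos θ_z = sin φ sin δ + cos φ cos δ cos h = 0.305680 + 0.303617 = 0.609297.
Flux = S₀ · cos θ_z = 1361 × 0.609297 = 829.3 W/m².

829 W/m²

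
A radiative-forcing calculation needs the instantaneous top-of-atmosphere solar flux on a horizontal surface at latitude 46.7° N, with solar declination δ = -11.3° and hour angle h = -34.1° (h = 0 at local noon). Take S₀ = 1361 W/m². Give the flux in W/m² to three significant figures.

cos θ_z = sin φ sin δ + cos φ cos δ cos h = -0.142604 + 0.556890 = 0.414286.
Flux = S₀ · cos θ_z = 1361 × 0.414286 = 563.8 W/m².

564 W/m²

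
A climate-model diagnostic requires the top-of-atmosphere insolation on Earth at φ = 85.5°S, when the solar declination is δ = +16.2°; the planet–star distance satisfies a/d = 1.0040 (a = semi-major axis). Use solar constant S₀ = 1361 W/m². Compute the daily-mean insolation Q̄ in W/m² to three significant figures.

cos H₀ = −tan(-85.5°) tan(+16.200°) = 3.6915 ≥ 1 ⇒ polar night, H₀ = 0 and Q̄ = 0.
Inverse-square distance factor (a/d)² = 1.0040² = 1.008016.

Q̄ ≈ 0.00 W/m²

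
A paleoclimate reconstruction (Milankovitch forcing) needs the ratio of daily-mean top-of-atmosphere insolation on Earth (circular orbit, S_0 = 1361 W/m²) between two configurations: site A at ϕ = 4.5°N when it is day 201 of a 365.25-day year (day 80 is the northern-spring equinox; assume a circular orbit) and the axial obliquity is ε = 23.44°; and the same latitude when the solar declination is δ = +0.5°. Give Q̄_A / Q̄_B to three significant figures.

Q̄_A / Q̄_B ≈ 0.980

— Configuration A (ϕ=+4.5°):
Solar longitude: L_s = 360° × (201 − 80)/365.25 = 119.261°.
sin δ = sin 23.44° × sin 119.261° = 0.34703, so δ = +20.306°.
cos h₀ = −tan(+4.5°) tan(+20.306°) = -0.0291, h₀ = 1.5999 rad.
Bracket: h₀ sin ϕ sin δ + cos ϕ cos δ sin h₀ = 1.5999×0.07846×0.34703 + 0.99692×0.93785×0.99958 = 0.043562 + 0.934569 = 0.978131.
Q̄ = (S_0/π) × [bracket] = (1361/π) × 0.978131 = 423.75 W/m².
— Configuration B (ϕ=+4.5°):
cos h₀ = −tan(+4.5°) tan(+0.500°) = -0.0007, h₀ = 1.5715 rad.
Bracket: h₀ sin ϕ sin δ + cos ϕ cos δ sin h₀ = 1.5715×0.07846×0.00873 + 0.99692×0.99996×1.00000 = 0.001076 + 0.996880 = 0.997956.
Q̄ = (S_0/π) × [bracket] = (1361/π) × 0.997956 = 432.33 W/m².
Ratio Q̄_A / Q̄_B = 423.75 / 432.33 = 0.9802.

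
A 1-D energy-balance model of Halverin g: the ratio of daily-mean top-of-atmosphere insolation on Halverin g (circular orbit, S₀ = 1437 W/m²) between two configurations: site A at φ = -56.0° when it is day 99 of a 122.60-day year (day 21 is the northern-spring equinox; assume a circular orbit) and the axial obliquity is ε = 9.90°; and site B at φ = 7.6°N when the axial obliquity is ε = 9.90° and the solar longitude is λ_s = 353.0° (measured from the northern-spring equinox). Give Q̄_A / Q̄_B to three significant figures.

Q̄_A / Q̄_B ≈ 0.744

— Configuration A (φ=-56.0°):
Solar longitude: λ_s = 360° × (99 − 21)/122.60 = 229.038°.
sin δ = sin 9.90° × sin 229.038° = -0.12983, so δ = -7.460°.
cos H₀ = −tan(-56.0°) tan(-7.460°) = -0.1941, H₀ = 1.7662 rad.
Bracket: H₀ sin φ sin δ + cos φ cos δ sin H₀ = 1.7662×-0.82904×-0.12983 + 0.55919×0.99154×0.98098 = 0.190104 + 0.543913 = 0.734017.
Q̄ = (S₀/π) × [bracket] = (1437/π) × 0.734017 = 335.75 W/m².
— Configuration B (φ=+7.6°):
Solar declination: sin δ = sin ε · sin λ_s = sin 9.90° × sin 353.0° = -0.02095, so δ = -1.201°.
cos H₀ = −tan(+7.6°) tan(-1.201°) = 0.0028, H₀ = 1.5680 rad.
Bracket: H₀ sin φ sin δ + cos φ cos δ sin H₀ = 1.5680×0.13226×-0.02095 + 0.99122×0.99978×1.00000 = -0.004345 + 0.991002 = 0.986657.
Q̄ = (S₀/π) × [bracket] = (1437/π) × 0.986657 = 451.31 W/m².
Ratio Q̄_A / Q̄_B = 335.75 / 451.31 = 0.7439.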